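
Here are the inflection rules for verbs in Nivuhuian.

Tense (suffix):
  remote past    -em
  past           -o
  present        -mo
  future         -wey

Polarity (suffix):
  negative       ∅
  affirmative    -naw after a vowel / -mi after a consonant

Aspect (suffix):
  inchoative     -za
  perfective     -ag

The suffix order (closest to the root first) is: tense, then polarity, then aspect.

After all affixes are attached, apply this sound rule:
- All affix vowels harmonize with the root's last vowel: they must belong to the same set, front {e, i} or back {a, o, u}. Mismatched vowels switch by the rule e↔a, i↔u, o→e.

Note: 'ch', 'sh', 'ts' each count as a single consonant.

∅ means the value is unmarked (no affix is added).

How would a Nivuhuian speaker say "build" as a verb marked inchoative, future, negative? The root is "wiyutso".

Attach tense future -wey → wiyutsowey.
polarity = negative: zero marking, form stays wiyutsowey.
Attach aspect inchoative -za → wiyutsoweyza.
Apply vowel harmony: wiyutsoweyza → wiyutsowayza.

wiyutsowayza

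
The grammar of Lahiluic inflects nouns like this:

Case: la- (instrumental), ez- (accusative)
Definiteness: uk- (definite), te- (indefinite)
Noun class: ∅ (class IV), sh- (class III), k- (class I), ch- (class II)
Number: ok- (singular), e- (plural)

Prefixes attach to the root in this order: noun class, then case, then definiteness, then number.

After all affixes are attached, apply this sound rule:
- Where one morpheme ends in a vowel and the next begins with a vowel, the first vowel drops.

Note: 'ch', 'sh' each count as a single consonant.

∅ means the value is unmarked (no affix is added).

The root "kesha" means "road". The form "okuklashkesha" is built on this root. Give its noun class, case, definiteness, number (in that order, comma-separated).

class III, instrumental, definite, singular

Segment: ok-uk-la-sh-kesha.
noun class: sh- → class III.
case: la- → instrumental.
definiteness: uk- → definite.
number: ok- → singular.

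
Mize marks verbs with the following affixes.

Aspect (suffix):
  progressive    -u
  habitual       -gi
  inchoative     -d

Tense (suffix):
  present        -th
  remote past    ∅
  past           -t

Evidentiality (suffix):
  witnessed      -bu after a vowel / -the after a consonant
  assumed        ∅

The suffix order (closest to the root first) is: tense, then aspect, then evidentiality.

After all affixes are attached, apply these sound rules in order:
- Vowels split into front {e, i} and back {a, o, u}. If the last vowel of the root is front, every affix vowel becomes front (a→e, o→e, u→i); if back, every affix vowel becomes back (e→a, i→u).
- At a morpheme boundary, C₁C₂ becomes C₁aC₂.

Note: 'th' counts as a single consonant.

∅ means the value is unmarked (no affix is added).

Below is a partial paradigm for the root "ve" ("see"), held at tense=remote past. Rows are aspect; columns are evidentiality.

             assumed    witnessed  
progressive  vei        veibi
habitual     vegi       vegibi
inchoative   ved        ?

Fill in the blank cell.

tense = remote past: zero marking, form stays ve.
Attach aspect inchoative -d → ved.
Attach evidentiality witnessed -the (after consonant 'd') → vedthe.
Vowel harmony: no change.
Apply epenthesis: vedthe → vedathe.

vedathe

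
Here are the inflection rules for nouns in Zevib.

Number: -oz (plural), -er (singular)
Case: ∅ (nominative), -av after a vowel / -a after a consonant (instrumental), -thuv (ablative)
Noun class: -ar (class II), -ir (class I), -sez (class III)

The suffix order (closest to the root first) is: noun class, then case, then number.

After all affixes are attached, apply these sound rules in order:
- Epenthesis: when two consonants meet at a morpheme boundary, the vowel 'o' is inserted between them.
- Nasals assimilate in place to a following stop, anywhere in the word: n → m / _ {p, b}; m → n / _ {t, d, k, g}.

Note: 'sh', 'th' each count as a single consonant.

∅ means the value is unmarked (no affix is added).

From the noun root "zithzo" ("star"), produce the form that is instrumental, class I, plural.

zithzoiraoz

Attach noun class class I -ir → zithzoir.
Attach case instrumental -a (after consonant 'r') → zithzoira.
Attach number plural -oz → zithzoiraoz.
Epenthesis: no change.
Nasal assimilation: no change.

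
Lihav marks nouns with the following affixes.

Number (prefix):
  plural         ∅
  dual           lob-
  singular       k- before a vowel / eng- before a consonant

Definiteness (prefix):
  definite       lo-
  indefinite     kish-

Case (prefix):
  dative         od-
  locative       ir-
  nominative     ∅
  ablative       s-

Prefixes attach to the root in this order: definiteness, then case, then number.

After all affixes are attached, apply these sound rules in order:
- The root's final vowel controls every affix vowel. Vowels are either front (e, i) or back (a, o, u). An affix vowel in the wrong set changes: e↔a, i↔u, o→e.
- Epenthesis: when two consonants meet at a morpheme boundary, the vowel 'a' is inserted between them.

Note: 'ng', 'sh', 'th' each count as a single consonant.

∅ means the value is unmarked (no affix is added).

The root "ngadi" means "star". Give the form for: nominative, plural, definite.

Attach definiteness definite lo- → longadi.
case = nominative: zero marking, form stays longadi.
number = plural: zero marking, form stays longadi.
Apply vowel harmony: longadi → lengadi.
Epenthesis: no change.

lengadi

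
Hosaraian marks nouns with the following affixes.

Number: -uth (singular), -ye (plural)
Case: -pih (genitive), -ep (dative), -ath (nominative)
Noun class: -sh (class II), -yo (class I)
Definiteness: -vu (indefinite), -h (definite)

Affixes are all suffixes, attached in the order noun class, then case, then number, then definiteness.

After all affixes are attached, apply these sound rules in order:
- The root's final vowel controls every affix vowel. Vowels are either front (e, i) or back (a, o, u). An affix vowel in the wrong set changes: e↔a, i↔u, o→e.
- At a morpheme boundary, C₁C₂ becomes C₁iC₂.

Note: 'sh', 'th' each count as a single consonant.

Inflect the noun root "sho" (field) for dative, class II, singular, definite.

Attach noun class class II -sh → shosh.
Attach case dative -ep → shoshep.
Attach number singular -uth → shosheputh.
Attach definiteness definite -h → shosheputhh.
Apply vowel harmony: shosheputhh → shoshaputhh.
Apply epenthesis: shoshaputhh → shoshaputhih.

shoshaputhih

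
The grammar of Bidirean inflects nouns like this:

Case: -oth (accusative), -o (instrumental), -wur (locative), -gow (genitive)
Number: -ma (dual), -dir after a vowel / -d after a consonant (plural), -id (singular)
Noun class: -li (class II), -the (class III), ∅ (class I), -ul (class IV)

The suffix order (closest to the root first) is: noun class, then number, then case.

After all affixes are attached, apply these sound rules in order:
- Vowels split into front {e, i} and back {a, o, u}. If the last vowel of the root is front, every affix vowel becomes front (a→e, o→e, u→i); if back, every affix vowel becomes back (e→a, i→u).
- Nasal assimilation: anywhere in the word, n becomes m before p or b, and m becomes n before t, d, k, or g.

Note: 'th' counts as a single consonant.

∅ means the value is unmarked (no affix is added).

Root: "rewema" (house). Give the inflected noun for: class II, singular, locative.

rewemaluudwur

Attach noun class class II -li → rewemali.
Attach number singular -id → rewemaliid.
Attach case locative -wur → rewemaliidwur.
Apply vowel harmony: rewemaliidwur → rewemaluudwur.
Nasal assimilation: no change.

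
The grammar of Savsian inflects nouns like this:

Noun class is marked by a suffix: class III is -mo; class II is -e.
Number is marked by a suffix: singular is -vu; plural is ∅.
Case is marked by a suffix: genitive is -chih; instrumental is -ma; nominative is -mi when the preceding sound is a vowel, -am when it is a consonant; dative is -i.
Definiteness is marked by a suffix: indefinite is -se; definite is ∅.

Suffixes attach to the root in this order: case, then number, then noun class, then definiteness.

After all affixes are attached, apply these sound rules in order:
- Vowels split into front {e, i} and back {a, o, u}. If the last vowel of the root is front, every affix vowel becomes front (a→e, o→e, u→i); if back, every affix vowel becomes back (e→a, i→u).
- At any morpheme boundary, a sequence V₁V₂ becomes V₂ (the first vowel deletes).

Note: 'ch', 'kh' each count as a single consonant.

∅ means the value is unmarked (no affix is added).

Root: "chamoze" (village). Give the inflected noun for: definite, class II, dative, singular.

chamozive

Attach case dative -i → chamozei.
Attach number singular -vu → chamozeivu.
Attach noun class class II -e → chamozeivue.
definiteness = definite: zero marking, form stays chamozeivue.
Apply vowel harmony: chamozeivue → chamozeivie.
Apply vowel deletion: chamozeivie → chamozive.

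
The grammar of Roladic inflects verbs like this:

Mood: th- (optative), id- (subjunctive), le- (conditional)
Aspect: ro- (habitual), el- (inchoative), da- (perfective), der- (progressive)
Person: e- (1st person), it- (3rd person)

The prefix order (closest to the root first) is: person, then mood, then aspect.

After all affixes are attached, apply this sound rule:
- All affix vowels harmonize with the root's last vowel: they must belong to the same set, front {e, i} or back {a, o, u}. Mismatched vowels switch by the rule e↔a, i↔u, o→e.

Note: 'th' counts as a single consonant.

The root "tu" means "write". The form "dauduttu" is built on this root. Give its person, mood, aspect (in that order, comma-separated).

3rd person, subjunctive, perfective

Segment: da-id-it-tu.
person: it- → 3rd person.
mood: id- → subjunctive.
aspect: da- → perfective.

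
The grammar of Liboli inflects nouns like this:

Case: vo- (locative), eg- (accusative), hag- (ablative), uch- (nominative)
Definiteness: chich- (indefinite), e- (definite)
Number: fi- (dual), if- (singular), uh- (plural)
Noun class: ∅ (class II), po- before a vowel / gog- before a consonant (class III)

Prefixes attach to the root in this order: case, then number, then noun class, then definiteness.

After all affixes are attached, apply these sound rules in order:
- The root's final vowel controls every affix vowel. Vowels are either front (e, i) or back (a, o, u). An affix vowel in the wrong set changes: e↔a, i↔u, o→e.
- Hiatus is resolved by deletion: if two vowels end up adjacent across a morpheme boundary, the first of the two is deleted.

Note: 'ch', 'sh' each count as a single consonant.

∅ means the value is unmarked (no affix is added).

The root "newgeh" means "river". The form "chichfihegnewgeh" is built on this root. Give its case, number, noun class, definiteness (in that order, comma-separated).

ablative, dual, class II, indefinite

Segment: chich-fi-hag-newgeh.
case: hag- → ablative.
number: fi- → dual.
noun class: ∅ → class II.
definiteness: chich- → indefinite.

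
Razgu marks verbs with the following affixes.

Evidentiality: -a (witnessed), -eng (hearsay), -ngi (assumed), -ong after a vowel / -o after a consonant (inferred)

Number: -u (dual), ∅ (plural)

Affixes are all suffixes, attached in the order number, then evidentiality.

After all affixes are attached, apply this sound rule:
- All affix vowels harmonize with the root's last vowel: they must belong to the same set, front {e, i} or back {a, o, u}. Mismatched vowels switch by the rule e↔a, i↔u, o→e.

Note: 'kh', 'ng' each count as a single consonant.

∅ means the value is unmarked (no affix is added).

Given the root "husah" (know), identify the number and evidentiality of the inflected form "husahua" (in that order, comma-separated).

Segment: husah-u-a.
number: -u → dual.
evidentiality: -a → witnessed.

dual, witnessed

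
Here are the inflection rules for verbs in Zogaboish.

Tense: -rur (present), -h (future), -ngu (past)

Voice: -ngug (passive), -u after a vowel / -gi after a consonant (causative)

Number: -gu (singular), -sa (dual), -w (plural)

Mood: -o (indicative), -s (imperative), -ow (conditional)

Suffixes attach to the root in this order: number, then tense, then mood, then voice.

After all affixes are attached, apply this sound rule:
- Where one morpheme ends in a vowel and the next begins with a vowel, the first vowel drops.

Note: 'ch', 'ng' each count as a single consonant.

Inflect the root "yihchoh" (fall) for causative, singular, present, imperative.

yihchohgurursgi

Attach number singular -gu → yihchohgu.
Attach tense present -rur → yihchohgurur.
Attach mood imperative -s → yihchohgururs.
Attach voice causative -gi (after consonant 's') → yihchohgurursgi.
Vowel deletion: no change.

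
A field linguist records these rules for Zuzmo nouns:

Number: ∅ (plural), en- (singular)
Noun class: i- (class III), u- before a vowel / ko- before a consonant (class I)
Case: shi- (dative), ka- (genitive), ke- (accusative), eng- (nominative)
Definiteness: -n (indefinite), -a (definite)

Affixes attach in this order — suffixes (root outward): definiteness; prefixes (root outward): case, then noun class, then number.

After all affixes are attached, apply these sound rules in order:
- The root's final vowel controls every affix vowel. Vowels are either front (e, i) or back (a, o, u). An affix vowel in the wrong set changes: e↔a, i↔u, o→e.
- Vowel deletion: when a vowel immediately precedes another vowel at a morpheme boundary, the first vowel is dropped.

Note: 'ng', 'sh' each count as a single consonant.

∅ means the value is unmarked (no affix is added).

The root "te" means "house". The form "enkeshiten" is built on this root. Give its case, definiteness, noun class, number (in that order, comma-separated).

dative, indefinite, class I, singular

Segment: en-ko-shi-te-n.
case: shi- → dative.
definiteness: -n → indefinite.
noun class: u/ko- → class I.
number: en- → singular.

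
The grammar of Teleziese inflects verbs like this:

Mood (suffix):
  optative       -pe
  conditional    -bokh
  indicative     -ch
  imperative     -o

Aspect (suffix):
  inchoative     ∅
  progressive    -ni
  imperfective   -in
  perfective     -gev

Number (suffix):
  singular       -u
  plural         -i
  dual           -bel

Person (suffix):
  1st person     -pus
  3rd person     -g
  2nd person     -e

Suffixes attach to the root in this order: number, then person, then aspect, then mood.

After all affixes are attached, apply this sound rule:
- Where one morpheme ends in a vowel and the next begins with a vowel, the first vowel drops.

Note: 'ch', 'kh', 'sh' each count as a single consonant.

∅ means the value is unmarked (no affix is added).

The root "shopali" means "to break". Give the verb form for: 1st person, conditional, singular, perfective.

shopalupusgevbokh

Attach number singular -u → shopaliu.
Attach person 1st person -pus → shopaliupus.
Attach aspect perfective -gev → shopaliupusgev.
Attach mood conditional -bokh → shopaliupusgevbokh.
Apply vowel deletion: shopaliupusgevbokh → shopalupusgevbokh.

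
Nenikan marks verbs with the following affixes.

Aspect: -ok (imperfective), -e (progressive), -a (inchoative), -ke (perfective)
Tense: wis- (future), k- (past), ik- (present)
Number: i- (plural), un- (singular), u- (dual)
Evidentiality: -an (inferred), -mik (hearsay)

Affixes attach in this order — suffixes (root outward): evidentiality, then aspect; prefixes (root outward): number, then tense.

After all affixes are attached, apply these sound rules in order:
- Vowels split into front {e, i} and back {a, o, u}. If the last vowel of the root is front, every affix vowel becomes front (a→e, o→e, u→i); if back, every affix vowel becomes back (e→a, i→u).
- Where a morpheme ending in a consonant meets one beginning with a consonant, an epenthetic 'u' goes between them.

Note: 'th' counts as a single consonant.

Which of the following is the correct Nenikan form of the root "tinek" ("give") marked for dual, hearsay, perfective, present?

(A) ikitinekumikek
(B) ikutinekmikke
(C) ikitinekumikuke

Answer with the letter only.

C

Attach evidentiality hearsay -mik → tinekmik.
Attach number dual u- → utinekmik.
Attach aspect perfective -ke → utinekmikke.
Attach tense present ik- → ikutinekmikke.
Apply vowel harmony: ikutinekmikke → ikitinekmikke.
Apply epenthesis: ikitinekmikke → ikitinekumikuke.
So the correct form is ikitinekumikuke, option (C).
(B) ikutinekmikke is wrong: it fails to apply the sound rule(s).
(A) ikitinekumikek is wrong: it uses imperfective instead of perfective for aspect.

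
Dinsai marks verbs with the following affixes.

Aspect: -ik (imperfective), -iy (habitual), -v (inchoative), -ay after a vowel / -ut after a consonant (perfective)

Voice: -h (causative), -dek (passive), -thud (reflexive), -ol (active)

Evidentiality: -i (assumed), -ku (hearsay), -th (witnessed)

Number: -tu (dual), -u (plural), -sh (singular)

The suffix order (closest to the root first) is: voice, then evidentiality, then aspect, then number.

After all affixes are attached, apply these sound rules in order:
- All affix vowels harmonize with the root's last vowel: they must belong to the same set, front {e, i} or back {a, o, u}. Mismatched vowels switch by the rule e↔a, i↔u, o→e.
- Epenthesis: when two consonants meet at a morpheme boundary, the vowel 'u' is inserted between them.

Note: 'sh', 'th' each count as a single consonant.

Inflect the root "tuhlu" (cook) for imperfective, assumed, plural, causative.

Attach voice causative -h → tuhluh.
Attach evidentiality assumed -i → tuhluhi.
Attach aspect imperfective -ik → tuhluhiik.
Attach number plural -u → tuhluhiiku.
Apply vowel harmony: tuhluhiiku → tuhluhuuku.
Epenthesis: no change.

tuhluhuuku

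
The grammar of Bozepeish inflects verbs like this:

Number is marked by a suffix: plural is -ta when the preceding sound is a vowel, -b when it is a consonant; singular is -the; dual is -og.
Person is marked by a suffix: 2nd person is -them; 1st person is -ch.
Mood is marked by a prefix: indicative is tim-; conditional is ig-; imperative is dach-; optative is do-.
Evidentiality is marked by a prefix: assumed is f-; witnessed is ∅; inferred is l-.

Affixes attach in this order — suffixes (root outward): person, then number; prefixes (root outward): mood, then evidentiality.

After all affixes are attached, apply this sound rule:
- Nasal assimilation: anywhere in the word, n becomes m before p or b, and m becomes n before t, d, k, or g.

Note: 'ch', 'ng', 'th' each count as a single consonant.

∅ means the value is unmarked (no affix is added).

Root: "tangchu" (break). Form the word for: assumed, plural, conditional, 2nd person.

figtangchuthemb

Attach mood conditional ig- → igtangchu.
Attach person 2nd person -them → igtangchuthem.
Attach evidentiality assumed f- → figtangchuthem.
Attach number plural -b (after consonant 'm') → figtangchuthemb.
Nasal assimilation: no change.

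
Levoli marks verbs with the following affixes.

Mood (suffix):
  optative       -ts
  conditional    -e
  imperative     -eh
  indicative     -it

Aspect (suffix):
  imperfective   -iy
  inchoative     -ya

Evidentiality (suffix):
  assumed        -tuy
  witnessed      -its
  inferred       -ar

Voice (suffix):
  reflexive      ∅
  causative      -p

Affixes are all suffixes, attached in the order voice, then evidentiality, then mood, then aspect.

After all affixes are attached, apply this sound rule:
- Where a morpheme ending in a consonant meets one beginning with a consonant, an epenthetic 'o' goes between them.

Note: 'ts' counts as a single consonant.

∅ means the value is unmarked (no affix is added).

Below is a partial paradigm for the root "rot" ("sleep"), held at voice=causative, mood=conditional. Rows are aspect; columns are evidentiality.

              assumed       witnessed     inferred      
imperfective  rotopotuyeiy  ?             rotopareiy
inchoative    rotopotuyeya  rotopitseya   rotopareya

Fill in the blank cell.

Attach voice causative -p → rotp.
Attach evidentiality witnessed -its → rotpits.
Attach mood conditional -e → rotpitse.
Attach aspect imperfective -iy → rotpitseiy.
Apply epenthesis: rotpitseiy → rotopitseiy.

rotopitseiy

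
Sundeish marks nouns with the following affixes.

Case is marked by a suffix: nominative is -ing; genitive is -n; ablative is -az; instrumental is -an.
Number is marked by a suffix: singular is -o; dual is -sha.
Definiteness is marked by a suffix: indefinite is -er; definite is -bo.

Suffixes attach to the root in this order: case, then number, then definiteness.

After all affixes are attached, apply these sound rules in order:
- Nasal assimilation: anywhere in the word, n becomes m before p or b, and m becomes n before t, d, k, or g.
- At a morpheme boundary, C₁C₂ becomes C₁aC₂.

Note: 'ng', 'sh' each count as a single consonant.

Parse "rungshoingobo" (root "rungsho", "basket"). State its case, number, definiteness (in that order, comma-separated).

Segment: rungsho-ing-o-bo.
case: -ing → nominative.
number: -o → singular.
definiteness: -bo → definite.

nominative, singular, definite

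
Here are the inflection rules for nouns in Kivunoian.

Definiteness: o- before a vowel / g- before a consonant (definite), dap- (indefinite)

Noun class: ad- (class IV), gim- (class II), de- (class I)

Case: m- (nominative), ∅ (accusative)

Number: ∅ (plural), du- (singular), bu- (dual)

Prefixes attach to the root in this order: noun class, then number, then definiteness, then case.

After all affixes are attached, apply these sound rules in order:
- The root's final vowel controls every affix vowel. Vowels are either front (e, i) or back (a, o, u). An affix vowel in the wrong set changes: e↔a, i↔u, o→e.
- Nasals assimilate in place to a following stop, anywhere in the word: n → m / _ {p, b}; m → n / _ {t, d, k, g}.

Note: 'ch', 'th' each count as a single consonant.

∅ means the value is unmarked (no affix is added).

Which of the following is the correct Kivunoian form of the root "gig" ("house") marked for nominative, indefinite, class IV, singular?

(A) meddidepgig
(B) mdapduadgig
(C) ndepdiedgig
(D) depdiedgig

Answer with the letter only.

Attach noun class class IV ad- → adgig.
Attach number singular du- → duadgig.
Attach definiteness indefinite dap- → dapduadgig.
Attach case nominative m- → mdapduadgig.
Apply vowel harmony: mdapduadgig → mdepdiedgig.
Apply nasal assimilation: mdepdiedgig → ndepdiedgig.
So the correct form is ndepdiedgig, option (C).
(D) depdiedgig is wrong: it uses accusative instead of nominative for case.
(B) mdapduadgig is wrong: it fails to apply the sound rule(s).
(A) meddidepgig is wrong: it has the affixes in the wrong order.

C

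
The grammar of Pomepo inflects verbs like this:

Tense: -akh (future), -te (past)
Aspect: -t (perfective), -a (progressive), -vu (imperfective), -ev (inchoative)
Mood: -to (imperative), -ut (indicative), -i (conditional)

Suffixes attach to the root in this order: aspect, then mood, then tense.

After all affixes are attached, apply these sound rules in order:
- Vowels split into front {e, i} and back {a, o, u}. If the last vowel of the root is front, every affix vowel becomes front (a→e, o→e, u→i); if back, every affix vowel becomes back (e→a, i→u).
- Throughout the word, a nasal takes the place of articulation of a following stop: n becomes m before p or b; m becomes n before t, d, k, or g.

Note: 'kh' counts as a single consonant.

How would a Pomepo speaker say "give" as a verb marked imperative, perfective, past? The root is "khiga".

khigattota

Attach aspect perfective -t → khigat.
Attach mood imperative -to → khigatto.
Attach tense past -te → khigattote.
Apply vowel harmony: khigattote → khigattota.
Nasal assimilation: no change.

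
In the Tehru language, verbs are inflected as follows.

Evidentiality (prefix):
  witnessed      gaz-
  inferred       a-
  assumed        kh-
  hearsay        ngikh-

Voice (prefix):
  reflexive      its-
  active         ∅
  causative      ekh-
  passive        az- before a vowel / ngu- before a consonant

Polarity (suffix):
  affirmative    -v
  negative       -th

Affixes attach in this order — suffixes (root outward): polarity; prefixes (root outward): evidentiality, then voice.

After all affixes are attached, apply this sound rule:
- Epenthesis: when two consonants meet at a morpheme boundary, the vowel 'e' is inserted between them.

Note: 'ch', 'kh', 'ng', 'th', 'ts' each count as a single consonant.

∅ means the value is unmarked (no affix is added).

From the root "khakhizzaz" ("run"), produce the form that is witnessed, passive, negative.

ngugazekhakhizzazeth

Attach evidentiality witnessed gaz- → gazkhakhizzaz.
Attach voice passive ngu- (before consonant 'g') → ngugazkhakhizzaz.
Attach polarity negative -th → ngugazkhakhizzazth.
Apply epenthesis: ngugazkhakhizzazth → ngugazekhakhizzazeth.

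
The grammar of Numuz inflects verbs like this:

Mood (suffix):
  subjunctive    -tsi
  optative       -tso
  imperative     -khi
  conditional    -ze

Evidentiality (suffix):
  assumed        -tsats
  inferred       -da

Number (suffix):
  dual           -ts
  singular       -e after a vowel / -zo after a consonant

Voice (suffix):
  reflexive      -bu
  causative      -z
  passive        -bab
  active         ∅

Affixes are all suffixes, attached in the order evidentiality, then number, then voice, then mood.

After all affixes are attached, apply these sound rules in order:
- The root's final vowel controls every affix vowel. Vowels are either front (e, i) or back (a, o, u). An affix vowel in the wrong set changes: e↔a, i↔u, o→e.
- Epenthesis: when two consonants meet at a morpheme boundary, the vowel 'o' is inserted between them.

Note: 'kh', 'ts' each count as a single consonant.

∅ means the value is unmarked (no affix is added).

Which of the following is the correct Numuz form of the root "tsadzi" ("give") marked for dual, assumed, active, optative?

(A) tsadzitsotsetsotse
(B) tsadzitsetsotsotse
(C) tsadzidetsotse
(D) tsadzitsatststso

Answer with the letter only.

Attach evidentiality assumed -tsats → tsadzitsats.
Attach number dual -ts → tsadzitsatsts.
voice = active: zero marking, form stays tsadzitsatsts.
Attach mood optative -tso → tsadzitsatststso.
Apply vowel harmony: tsadzitsatststso → tsadzitsetststse.
Apply epenthesis: tsadzitsetststse → tsadzitsetsotsotse.
So the correct form is tsadzitsetsotsotse, option (B).
(D) tsadzitsatststso is wrong: it fails to apply the sound rule(s).
(C) tsadzidetsotse is wrong: it uses inferred instead of assumed for evidentiality.
(A) tsadzitsotsetsotse is wrong: it has the affixes in the wrong order.

B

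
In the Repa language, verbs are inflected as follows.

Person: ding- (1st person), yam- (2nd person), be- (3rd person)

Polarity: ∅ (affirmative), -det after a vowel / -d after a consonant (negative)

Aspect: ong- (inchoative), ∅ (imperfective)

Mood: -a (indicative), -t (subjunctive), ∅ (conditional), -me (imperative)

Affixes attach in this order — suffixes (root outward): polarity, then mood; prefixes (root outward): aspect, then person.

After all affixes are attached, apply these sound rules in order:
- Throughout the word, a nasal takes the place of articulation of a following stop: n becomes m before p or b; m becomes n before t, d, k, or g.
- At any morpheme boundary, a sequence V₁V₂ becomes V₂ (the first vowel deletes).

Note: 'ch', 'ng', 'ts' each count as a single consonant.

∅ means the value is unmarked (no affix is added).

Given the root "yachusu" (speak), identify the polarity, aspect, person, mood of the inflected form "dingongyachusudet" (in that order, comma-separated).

negative, inchoative, 1st person, conditional

Segment: ding-ong-yachusu-det.
polarity: -det/d → negative.
aspect: ong- → inchoative.
person: ding- → 1st person.
mood: ∅ → conditional.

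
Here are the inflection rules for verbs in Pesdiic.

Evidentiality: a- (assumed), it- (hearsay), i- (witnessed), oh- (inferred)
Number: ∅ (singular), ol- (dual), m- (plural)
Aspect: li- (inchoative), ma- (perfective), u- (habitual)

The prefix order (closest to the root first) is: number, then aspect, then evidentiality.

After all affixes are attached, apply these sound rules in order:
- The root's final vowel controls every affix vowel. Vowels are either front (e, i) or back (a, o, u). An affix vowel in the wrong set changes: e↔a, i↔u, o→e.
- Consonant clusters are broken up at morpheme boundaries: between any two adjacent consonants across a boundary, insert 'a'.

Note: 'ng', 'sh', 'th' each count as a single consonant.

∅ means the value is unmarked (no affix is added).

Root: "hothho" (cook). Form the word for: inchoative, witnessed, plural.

ulumahothho

Attach number plural m- → mhothho.
Attach aspect inchoative li- → limhothho.
Attach evidentiality witnessed i- → ilimhothho.
Apply vowel harmony: ilimhothho → ulumhothho.
Apply epenthesis: ulumhothho → ulumahothho.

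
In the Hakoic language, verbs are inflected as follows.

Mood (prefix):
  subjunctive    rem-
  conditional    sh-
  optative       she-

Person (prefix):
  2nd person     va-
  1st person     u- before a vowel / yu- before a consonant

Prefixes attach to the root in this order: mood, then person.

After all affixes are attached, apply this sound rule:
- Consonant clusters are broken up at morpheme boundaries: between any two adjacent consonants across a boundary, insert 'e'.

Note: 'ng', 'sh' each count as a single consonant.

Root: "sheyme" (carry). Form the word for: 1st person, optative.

yushesheyme

Attach mood optative she- → shesheyme.
Attach person 1st person yu- (before consonant 'sh') → yushesheyme.
Epenthesis: no change.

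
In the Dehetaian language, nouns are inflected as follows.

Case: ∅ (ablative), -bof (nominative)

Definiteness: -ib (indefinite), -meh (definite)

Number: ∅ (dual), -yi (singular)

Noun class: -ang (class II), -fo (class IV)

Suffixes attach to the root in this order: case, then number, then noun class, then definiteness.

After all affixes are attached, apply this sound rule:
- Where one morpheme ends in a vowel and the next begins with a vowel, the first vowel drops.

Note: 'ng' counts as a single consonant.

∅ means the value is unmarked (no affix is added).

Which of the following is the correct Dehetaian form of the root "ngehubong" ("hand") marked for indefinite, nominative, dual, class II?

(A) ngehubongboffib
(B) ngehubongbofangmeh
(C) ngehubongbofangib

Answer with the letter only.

C

Attach case nominative -bof → ngehubongbof.
number = dual: zero marking, form stays ngehubongbof.
Attach noun class class II -ang → ngehubongbofang.
Attach definiteness indefinite -ib → ngehubongbofangib.
Vowel deletion: no change.
So the correct form is ngehubongbofangib, option (C).
(A) ngehubongboffib is wrong: it uses class IV instead of class II for noun class.
(B) ngehubongbofangmeh is wrong: it uses definite instead of indefinite for definiteness.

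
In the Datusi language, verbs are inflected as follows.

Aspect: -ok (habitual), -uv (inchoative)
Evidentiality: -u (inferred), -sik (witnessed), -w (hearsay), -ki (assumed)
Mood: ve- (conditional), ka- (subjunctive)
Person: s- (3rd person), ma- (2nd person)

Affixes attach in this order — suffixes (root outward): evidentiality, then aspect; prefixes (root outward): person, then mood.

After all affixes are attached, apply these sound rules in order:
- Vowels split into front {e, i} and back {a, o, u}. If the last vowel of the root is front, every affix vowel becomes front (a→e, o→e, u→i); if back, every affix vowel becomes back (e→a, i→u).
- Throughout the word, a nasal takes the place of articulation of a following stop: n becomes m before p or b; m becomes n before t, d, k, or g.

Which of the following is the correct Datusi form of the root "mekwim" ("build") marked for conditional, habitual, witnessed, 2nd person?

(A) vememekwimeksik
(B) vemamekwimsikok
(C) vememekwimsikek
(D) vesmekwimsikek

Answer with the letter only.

C

Attach person 2nd person ma- → mamekwim.
Attach evidentiality witnessed -sik → mamekwimsik.
Attach aspect habitual -ok → mamekwimsikok.
Attach mood conditional ve- → vemamekwimsikok.
Apply vowel harmony: vemamekwimsikok → vememekwimsikek.
Nasal assimilation: no change.
So the correct form is vememekwimsikek, option (C).
(B) vemamekwimsikok is wrong: it fails to apply the sound rule(s).
(A) vememekwimeksik is wrong: it has the affixes in the wrong order.
(D) vesmekwimsikek is wrong: it uses 3rd person instead of 2nd person for person.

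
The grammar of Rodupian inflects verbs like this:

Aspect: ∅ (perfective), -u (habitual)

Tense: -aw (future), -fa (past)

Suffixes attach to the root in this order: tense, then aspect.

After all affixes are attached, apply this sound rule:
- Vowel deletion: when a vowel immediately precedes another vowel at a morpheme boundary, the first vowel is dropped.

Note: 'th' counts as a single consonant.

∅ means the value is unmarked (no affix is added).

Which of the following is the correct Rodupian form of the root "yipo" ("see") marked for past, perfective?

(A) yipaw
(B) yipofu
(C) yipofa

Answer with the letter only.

C

Attach tense past -fa → yipofa.
aspect = perfective: zero marking, form stays yipofa.
Vowel deletion: no change.
So the correct form is yipofa, option (C).
(B) yipofu is wrong: it uses habitual instead of perfective for aspect.
(A) yipaw is wrong: it uses future instead of past for tense.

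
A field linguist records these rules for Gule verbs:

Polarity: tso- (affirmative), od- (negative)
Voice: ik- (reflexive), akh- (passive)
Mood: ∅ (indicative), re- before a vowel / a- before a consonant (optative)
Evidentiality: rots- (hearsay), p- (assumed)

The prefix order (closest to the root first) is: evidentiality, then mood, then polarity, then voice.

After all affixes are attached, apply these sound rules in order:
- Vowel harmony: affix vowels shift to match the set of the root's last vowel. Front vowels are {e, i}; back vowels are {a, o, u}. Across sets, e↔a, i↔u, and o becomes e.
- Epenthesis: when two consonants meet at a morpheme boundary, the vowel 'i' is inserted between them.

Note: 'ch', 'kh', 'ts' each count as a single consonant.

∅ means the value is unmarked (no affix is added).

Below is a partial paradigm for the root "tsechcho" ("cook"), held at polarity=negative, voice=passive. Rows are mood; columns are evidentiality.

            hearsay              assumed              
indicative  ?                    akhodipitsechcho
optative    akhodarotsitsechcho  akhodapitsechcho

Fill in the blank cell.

akhodirotsitsechcho

Attach evidentiality hearsay rots- → rotstsechcho.
mood = indicative: zero marking, form stays rotstsechcho.
Attach polarity negative od- → odrotstsechcho.
Attach voice passive akh- → akhodrotstsechcho.
Vowel harmony: no change.
Apply epenthesis: akhodrotstsechcho → akhodirotsitsechcho.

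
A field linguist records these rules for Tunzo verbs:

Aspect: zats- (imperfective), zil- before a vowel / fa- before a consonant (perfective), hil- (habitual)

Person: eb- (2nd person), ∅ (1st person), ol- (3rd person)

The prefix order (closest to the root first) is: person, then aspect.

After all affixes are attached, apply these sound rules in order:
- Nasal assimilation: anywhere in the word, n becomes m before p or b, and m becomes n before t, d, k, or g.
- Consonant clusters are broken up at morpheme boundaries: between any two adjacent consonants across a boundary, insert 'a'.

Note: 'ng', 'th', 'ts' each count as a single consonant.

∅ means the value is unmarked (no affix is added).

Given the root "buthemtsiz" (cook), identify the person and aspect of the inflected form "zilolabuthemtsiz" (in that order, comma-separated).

3rd person, perfective

Segment: zil-ol-buthemtsiz.
person: ol- → 3rd person.
aspect: zil/fa- → perfective.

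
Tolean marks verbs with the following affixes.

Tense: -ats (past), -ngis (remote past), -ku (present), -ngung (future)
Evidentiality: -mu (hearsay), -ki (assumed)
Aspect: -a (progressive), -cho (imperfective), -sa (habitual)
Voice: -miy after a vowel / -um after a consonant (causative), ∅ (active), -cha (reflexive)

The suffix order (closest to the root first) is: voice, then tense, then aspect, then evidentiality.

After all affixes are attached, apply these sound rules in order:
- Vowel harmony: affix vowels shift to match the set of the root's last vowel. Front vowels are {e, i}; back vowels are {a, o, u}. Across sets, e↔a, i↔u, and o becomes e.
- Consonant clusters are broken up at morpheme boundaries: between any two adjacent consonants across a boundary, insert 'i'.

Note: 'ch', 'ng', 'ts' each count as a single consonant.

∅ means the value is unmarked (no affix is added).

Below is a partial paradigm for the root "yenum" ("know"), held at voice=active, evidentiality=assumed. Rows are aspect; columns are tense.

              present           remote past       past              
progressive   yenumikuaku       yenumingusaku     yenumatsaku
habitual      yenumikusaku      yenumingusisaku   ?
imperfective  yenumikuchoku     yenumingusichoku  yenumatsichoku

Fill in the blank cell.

voice = active: zero marking, form stays yenum.
Attach tense past -ats → yenumats.
Attach aspect habitual -sa → yenumatssa.
Attach evidentiality assumed -ki → yenumatssaki.
Apply vowel harmony: yenumatssaki → yenumatssaku.
Apply epenthesis: yenumatssaku → yenumatsisaku.

yenumatsisaku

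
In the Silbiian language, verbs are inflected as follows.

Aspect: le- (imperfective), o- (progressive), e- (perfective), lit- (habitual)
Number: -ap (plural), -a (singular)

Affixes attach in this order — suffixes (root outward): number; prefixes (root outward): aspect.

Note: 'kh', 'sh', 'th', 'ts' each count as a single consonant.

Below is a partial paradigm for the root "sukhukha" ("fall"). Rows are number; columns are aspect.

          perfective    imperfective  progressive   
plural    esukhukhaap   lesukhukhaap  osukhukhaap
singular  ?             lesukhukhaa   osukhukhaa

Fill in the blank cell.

Attach number singular -a → sukhukhaa.
Attach aspect perfective e- → esukhukhaa.

esukhukhaa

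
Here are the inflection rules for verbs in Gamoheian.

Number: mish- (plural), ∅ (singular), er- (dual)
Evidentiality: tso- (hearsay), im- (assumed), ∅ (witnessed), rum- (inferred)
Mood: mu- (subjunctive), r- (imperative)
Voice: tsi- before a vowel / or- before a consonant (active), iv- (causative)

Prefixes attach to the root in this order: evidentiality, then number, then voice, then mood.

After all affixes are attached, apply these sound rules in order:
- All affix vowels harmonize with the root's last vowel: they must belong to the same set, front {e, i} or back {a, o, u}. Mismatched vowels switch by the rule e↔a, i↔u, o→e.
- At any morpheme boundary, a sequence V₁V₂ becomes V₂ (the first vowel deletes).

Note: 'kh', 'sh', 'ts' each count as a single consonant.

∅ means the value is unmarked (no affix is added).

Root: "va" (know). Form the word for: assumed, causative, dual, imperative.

ruvarumva

Attach evidentiality assumed im- → imva.
Attach number dual er- → erimva.
Attach voice causative iv- → iverimva.
Attach mood imperative r- → riverimva.
Apply vowel harmony: riverimva → ruvarumva.
Vowel deletion: no change.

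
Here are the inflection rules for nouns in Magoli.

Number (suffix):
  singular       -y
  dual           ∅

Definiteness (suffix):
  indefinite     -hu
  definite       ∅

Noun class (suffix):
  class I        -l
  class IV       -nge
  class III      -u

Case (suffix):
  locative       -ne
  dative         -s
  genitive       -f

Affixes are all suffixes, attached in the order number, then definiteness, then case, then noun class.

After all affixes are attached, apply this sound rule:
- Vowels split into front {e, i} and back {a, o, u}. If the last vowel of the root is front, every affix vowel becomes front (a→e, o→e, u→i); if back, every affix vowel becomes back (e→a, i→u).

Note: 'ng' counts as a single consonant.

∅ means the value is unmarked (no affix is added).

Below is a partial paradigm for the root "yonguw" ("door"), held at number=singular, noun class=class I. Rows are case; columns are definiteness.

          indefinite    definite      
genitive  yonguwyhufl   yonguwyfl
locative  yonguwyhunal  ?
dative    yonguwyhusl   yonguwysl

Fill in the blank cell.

yonguwynal

Attach number singular -y → yonguwy.
definiteness = definite: zero marking, form stays yonguwy.
Attach case locative -ne → yonguwyne.
Attach noun class class I -l → yonguwynel.
Apply vowel harmony: yonguwynel → yonguwynal.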